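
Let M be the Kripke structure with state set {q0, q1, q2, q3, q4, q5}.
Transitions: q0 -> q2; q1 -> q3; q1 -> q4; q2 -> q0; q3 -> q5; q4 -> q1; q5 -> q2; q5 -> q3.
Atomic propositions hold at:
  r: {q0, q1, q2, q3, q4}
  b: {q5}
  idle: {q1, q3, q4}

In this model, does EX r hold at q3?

Sat(EX r) = {s : some successor in {q0, q1, q2, q3, q4}} = {q0, q1, q2, q4, q5}
q3 ∉ Sat(EX r) = {q0, q1, q2, q4, q5}, so the formula does not hold at q3.

No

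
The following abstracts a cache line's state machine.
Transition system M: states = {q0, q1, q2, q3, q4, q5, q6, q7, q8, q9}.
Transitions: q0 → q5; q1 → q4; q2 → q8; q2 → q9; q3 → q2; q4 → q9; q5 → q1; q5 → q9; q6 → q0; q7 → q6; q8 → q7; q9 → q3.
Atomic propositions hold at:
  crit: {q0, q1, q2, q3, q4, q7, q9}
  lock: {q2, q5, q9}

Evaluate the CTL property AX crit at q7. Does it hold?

No

Sat(AX crit) = {s : every successor in {q0, q1, q2, q3, q4, q7, q9}} = {q1, q3, q4, q5, q6, q8, q9}
q7 ∉ Sat(AX crit) = {q1, q3, q4, q5, q6, q8, q9}, so the formula does not hold at q7.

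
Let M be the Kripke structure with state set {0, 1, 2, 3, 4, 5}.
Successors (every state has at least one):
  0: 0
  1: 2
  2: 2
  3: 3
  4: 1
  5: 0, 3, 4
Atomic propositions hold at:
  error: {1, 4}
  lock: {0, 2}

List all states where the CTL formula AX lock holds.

Sat(AX lock) = {s : every successor in {0, 2}} = {0, 1, 2}

{0, 1, 2}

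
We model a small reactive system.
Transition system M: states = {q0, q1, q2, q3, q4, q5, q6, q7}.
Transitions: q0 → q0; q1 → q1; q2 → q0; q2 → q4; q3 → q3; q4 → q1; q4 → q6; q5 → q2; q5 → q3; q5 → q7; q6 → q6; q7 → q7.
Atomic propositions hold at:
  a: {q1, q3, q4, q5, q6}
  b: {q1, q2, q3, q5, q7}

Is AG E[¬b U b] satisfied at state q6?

No

Sat(¬b) = {q0, q4, q6}
E[¬b U b]: least fixpoint, start Z0 = Sat(b) = {q1, q2, q3, q5, q7}, add states in Sat(¬b) with some successor in Z. Z1 = {q1, q2, q3, q4, q5, q7}; fixed.
Sat(E[¬b U b]) = {q1, q2, q3, q4, q5, q7}
AG E[¬b U b]: greatest fixpoint, start Z0 = {q1, q2, q3, q4, q5, q7}, keep only states in Sat with every successor in Z. Z1 = {q1, q3, q5, q7}; Z2 = {q1, q3, q7}; fixed.
Sat(AG E[¬b U b]) = {q1, q3, q7}
q6 ∉ Sat(AG E[¬b U b]) = {q1, q3, q7}, so the formula does not hold at q6.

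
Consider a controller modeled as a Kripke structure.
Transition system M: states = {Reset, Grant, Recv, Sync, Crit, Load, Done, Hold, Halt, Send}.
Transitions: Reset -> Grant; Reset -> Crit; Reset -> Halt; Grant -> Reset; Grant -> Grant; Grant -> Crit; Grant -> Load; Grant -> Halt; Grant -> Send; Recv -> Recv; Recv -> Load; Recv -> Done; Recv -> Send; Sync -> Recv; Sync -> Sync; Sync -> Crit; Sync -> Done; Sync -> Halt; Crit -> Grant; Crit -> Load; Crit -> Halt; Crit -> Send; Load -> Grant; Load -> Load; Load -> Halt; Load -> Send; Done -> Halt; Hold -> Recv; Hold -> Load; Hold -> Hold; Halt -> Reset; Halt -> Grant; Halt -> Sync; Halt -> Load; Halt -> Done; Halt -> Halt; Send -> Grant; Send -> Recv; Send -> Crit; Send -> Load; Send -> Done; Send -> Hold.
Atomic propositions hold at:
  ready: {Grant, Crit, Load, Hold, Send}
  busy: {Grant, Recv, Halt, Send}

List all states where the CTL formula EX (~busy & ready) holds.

Sat(~busy) = {Reset, Sync, Crit, Load, Done, Hold}
Sat(~busy & ready) = {Crit, Load, Hold}
Sat(EX (~busy & ready)) = {s : some successor in {Crit, Load, Hold}} = {Reset, Grant, Recv, Sync, Crit, Load, Hold, Halt, Send}

{Reset, Grant, Recv, Sync, Crit, Load, Hold, Halt, Send}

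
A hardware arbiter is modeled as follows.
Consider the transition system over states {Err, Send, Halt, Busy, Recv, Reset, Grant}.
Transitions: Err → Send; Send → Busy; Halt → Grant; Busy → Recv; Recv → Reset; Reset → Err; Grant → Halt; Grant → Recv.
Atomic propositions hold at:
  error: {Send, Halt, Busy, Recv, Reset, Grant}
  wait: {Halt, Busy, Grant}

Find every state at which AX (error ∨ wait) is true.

{Err, Send, Halt, Busy, Recv, Grant}

Sat(error ∨ wait) = {Send, Halt, Busy, Recv, Reset, Grant}
Sat(AX (error ∨ wait)) = {s : every successor in {Send, Halt, Busy, Recv, Reset, Grant}} = {Err, Send, Halt, Busy, Recv, Grant}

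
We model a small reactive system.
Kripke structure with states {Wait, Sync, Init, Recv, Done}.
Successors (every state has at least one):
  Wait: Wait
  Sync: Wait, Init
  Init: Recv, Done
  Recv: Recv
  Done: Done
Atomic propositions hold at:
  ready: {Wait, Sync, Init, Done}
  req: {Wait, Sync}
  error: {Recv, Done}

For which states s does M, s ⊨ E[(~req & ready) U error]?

{Init, Recv, Done}

Sat(~req) = {Init, Recv, Done}
Sat(~req & ready) = {Init, Done}
E[(~req & ready) U error]: least fixpoint, start Z0 = Sat(error) = {Recv, Done}, add states in Sat(~req & ready) with some successor in Z. Z1 = {Init, Recv, Done}; fixed.
Sat(E[(~req & ready) U error]) = {Init, Recv, Done}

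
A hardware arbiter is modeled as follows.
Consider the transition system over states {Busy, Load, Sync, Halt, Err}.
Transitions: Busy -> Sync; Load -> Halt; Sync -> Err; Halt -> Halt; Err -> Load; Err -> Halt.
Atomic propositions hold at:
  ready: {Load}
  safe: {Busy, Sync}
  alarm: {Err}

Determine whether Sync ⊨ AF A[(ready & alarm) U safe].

Sat(ready & alarm) = ∅
A[(ready & alarm) U safe]: least fixpoint, start Z0 = Sat(safe) = {Busy, Sync}, add states in Sat(ready & alarm) with every successor in Z. Already a fixed point.
Sat(A[(ready & alarm) U safe]) = {Busy, Sync}
AF A[(ready & alarm) U safe]: least fixpoint, start Z0 = {Busy, Sync}, add states with every successor in Z. Already a fixed point.
Sat(AF A[(ready & alarm) U safe]) = {Busy, Sync}
Sync ∈ Sat(AF A[(ready & alarm) U safe]) = {Busy, Sync}, so the formula holds at Sync.

Yes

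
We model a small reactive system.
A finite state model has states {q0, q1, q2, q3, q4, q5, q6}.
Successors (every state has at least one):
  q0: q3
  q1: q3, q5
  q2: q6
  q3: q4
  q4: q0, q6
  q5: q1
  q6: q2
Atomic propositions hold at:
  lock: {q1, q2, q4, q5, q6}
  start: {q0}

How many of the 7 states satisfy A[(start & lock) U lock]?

Sat(start & lock) = ∅
A[(start & lock) U lock]: least fixpoint, start Z0 = Sat(lock) = {q1, q2, q4, q5, q6}, add states in Sat(start & lock) with every successor in Z. Already a fixed point.
Sat(A[(start & lock) U lock]) = {q1, q2, q4, q5, q6}
|Sat(A[(start & lock) U lock])| = |{q1, q2, q4, q5, q6}| = 5.

5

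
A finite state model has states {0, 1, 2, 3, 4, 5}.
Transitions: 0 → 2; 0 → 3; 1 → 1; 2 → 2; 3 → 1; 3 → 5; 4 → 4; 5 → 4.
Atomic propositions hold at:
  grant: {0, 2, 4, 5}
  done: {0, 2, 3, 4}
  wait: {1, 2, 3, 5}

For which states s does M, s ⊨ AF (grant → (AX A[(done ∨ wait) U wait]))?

{0, 1, 2, 3}

Sat(done ∨ wait) = {0, 1, 2, 3, 4, 5}
A[(done ∨ wait) U wait]: least fixpoint, start Z0 = Sat(wait) = {1, 2, 3, 5}, add states in Sat(done ∨ wait) with every successor in Z. Z1 = {0, 1, 2, 3, 5}; fixed.
Sat(A[(done ∨ wait) U wait]) = {0, 1, 2, 3, 5}
Sat(AX A[(done ∨ wait) U wait]) = {s : every successor in {0, 1, 2, 3, 5}} = {0, 1, 2, 3}
Sat(grant → (AX A[(done ∨ wait) U wait])) = {0, 1, 2, 3}
AF (grant → (AX A[(done ∨ wait) U wait])): least fixpoint, start Z0 = {0, 1, 2, 3}, add states with every successor in Z. Already a fixed point.
Sat(AF (grant → (AX A[(done ∨ wait) U wait]))) = {0, 1, 2, 3}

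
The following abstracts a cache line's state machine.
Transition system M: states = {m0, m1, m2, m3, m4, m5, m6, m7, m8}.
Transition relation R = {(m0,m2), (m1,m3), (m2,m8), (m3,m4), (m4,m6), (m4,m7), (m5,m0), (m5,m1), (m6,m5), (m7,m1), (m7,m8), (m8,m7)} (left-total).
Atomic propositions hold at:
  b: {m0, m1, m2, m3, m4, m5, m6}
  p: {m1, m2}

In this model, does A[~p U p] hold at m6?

Sat(~p) = {m0, m3, m4, m5, m6, m7, m8}
A[~p U p]: least fixpoint, start Z0 = Sat(p) = {m1, m2}, add states in Sat(~p) with every successor in Z. Z1 = {m0, m1, m2}; Z2 = {m0, m1, m2, m5}; Z3 = {m0, m1, m2, m5, m6}; fixed.
Sat(A[~p U p]) = {m0, m1, m2, m5, m6}
m6 ∈ Sat(A[~p U p]) = {m0, m1, m2, m5, m6}, so the formula holds at m6.

Yes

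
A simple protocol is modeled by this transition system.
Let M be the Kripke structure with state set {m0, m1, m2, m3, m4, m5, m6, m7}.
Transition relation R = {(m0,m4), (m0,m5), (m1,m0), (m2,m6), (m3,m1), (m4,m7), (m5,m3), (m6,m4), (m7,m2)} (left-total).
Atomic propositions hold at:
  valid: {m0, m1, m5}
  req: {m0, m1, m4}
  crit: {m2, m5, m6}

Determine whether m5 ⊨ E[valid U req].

No

E[valid U req]: least fixpoint, start Z0 = Sat(req) = {m0, m1, m4}, add states in Sat(valid) with some successor in Z. Already a fixed point.
Sat(E[valid U req]) = {m0, m1, m4}
m5 ∉ Sat(E[valid U req]) = {m0, m1, m4}, so the formula does not hold at m5.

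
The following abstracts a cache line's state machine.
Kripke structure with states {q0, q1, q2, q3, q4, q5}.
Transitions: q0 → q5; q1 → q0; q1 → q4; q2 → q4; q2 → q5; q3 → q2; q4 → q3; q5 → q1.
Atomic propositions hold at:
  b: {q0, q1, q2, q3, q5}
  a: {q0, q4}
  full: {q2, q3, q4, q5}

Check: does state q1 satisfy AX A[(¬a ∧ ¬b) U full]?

No

Sat(¬a) = {q1, q2, q3, q5}
Sat(¬b) = {q4}
Sat(¬a ∧ ¬b) = ∅
A[(¬a ∧ ¬b) U full]: least fixpoint, start Z0 = Sat(full) = {q2, q3, q4, q5}, add states in Sat(¬a ∧ ¬b) with every successor in Z. Already a fixed point.
Sat(A[(¬a ∧ ¬b) U full]) = {q2, q3, q4, q5}
Sat(AX A[(¬a ∧ ¬b) U full]) = {s : every successor in {q2, q3, q4, q5}} = {q0, q2, q3, q4}
q1 ∉ Sat(AX A[(¬a ∧ ¬b) U full]) = {q0, q2, q3, q4}, so the formula does not hold at q1.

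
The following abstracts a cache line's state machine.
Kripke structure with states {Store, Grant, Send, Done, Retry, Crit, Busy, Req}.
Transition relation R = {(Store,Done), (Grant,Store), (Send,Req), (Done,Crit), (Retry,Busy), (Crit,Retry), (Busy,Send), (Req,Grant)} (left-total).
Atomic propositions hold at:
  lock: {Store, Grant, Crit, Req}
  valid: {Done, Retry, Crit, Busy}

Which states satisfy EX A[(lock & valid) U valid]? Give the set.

Sat(lock & valid) = {Crit}
A[(lock & valid) U valid]: least fixpoint, start Z0 = Sat(valid) = {Done, Retry, Crit, Busy}, add states in Sat(lock & valid) with every successor in Z. Already a fixed point.
Sat(A[(lock & valid) U valid]) = {Done, Retry, Crit, Busy}
Sat(EX A[(lock & valid) U valid]) = {s : some successor in {Done, Retry, Crit, Busy}} = {Store, Done, Retry, Crit}

{Store, Done, Retry, Crit}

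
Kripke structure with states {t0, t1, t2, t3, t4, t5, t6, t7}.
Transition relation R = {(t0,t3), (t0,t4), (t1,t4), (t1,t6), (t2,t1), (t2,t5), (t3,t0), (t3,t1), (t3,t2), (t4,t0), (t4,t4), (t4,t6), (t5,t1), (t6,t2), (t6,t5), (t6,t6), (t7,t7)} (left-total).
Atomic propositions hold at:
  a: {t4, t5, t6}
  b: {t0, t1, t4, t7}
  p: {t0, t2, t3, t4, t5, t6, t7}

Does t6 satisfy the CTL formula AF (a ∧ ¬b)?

Sat(¬b) = {t2, t3, t5, t6}
Sat(a ∧ ¬b) = {t5, t6}
AF (a ∧ ¬b): least fixpoint, start Z0 = {t5, t6}, add states with every successor in Z. Already a fixed point.
Sat(AF (a ∧ ¬b)) = {t5, t6}
t6 ∈ Sat(AF (a ∧ ¬b)) = {t5, t6}, so the formula holds at t6.

Yes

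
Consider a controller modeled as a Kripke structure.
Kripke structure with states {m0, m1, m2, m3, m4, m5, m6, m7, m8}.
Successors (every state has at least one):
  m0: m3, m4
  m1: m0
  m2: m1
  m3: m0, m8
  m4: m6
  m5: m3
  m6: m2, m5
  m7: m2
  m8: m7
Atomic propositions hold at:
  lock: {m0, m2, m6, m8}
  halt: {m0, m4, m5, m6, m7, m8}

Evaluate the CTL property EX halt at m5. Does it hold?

Sat(EX halt) = {s : some successor in {m0, m4, m5, m6, m7, m8}} = {m0, m1, m3, m4, m6, m8}
m5 ∉ Sat(EX halt) = {m0, m1, m3, m4, m6, m8}, so the formula does not hold at m5.

No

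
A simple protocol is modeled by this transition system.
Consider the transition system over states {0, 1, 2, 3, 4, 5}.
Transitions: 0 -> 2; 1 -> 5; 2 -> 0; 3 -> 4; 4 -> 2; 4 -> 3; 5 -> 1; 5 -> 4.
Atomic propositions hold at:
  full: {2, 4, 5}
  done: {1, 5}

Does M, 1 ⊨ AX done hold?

Sat(AX done) = {s : every successor in {1, 5}} = {1}
1 ∈ Sat(AX done) = {1}, so the formula holds at 1.

Yes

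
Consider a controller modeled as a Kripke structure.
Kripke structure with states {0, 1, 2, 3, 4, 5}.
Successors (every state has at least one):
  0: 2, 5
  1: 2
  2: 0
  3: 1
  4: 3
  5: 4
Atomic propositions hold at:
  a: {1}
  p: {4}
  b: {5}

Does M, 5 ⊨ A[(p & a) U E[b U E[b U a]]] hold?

No

Sat(p & a) = ∅
E[b U a]: least fixpoint, start Z0 = Sat(a) = {1}, add states in Sat(b) with some successor in Z. Already a fixed point.
Sat(E[b U a]) = {1}
E[b U E[b U a]]: least fixpoint, start Z0 = Sat(E[b U a]) = {1}, add states in Sat(b) with some successor in Z. Already a fixed point.
Sat(E[b U E[b U a]]) = {1}
A[(p & a) U E[b U E[b U a]]]: least fixpoint, start Z0 = Sat(E[b U E[b U a]]) = {1}, add states in Sat(p & a) with every successor in Z. Already a fixed point.
Sat(A[(p & a) U E[b U E[b U a]]]) = {1}
5 ∉ Sat(A[(p & a) U E[b U E[b U a]]]) = {1}, so the formula does not hold at 5.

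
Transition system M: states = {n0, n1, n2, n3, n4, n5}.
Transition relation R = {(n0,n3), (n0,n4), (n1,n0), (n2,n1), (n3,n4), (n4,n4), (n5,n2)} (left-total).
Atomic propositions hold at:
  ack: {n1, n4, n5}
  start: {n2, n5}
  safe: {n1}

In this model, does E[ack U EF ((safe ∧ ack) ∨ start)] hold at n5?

Sat(safe ∧ ack) = {n1}
Sat((safe ∧ ack) ∨ start) = {n1, n2, n5}
EF ((safe ∧ ack) ∨ start): least fixpoint, start Z0 = {n1, n2, n5}, add states with some successor in Z. Already a fixed point.
Sat(EF ((safe ∧ ack) ∨ start)) = {n1, n2, n5}
E[ack U EF ((safe ∧ ack) ∨ start)]: least fixpoint, start Z0 = Sat(EF ((safe ∧ ack) ∨ start)) = {n1, n2, n5}, add states in Sat(ack) with some successor in Z. Already a fixed point.
Sat(E[ack U EF ((safe ∧ ack) ∨ start)]) = {n1, n2, n5}
n5 ∈ Sat(E[ack U EF ((safe ∧ ack) ∨ start)]) = {n1, n2, n5}, so the formula holds at n5.

Yes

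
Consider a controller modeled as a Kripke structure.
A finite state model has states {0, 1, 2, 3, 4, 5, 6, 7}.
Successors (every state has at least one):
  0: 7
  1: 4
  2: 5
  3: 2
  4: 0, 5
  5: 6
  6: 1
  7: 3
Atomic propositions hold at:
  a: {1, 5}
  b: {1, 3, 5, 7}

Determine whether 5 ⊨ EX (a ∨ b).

No

Sat(a ∨ b) = {1, 3, 5, 7}
Sat(EX (a ∨ b)) = {s : some successor in {1, 3, 5, 7}} = {0, 2, 4, 6, 7}
5 ∉ Sat(EX (a ∨ b)) = {0, 2, 4, 6, 7}, so the formula does not hold at 5.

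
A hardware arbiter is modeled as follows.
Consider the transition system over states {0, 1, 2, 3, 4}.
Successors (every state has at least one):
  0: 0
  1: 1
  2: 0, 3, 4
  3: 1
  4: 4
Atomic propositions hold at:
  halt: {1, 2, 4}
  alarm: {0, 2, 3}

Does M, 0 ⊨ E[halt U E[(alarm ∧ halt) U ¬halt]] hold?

Yes

Sat(alarm ∧ halt) = {2}
Sat(¬halt) = {0, 3}
E[(alarm ∧ halt) U ¬halt]: least fixpoint, start Z0 = Sat(¬halt) = {0, 3}, add states in Sat(alarm ∧ halt) with some successor in Z. Z1 = {0, 2, 3}; fixed.
Sat(E[(alarm ∧ halt) U ¬halt]) = {0, 2, 3}
E[halt U E[(alarm ∧ halt) U ¬halt]]: least fixpoint, start Z0 = Sat(E[(alarm ∧ halt) U ¬halt]) = {0, 2, 3}, add states in Sat(halt) with some successor in Z. Already a fixed point.
Sat(E[halt U E[(alarm ∧ halt) U ¬halt]]) = {0, 2, 3}
0 ∈ Sat(E[halt U E[(alarm ∧ halt) U ¬halt]]) = {0, 2, 3}, so the formula holds at 0.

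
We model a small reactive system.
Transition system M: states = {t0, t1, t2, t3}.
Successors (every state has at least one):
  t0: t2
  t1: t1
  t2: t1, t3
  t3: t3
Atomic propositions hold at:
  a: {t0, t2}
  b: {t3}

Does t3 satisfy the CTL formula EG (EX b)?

Sat(EX b) = {s : some successor in {t3}} = {t2, t3}
EG (EX b): greatest fixpoint, start Z0 = {t2, t3}, keep only states in Sat with some successor in Z. Already a fixed point.
Sat(EG (EX b)) = {t2, t3}
t3 ∈ Sat(EG (EX b)) = {t2, t3}, so the formula holds at t3.

Yes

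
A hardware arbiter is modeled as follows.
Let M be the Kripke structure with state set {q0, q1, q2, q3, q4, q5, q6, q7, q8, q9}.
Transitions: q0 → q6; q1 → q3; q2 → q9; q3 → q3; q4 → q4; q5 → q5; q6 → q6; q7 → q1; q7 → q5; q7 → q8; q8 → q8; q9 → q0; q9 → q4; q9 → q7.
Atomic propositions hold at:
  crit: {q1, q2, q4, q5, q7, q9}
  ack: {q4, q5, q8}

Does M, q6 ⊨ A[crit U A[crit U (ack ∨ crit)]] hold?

No

Sat(ack ∨ crit) = {q1, q2, q4, q5, q7, q8, q9}
A[crit U (ack ∨ crit)]: least fixpoint, start Z0 = Sat((ack ∨ crit)) = {q1, q2, q4, q5, q7, q8, q9}, add states in Sat(crit) with every successor in Z. Already a fixed point.
Sat(A[crit U (ack ∨ crit)]) = {q1, q2, q4, q5, q7, q8, q9}
A[crit U A[crit U (ack ∨ crit)]]: least fixpoint, start Z0 = Sat(A[crit U (ack ∨ crit)]) = {q1, q2, q4, q5, q7, q8, q9}, add states in Sat(crit) with every successor in Z. Already a fixed point.
Sat(A[crit U A[crit U (ack ∨ crit)]]) = {q1, q2, q4, q5, q7, q8, q9}
q6 ∉ Sat(A[crit U A[crit U (ack ∨ crit)]]) = {q1, q2, q4, q5, q7, q8, q9}, so the formula does not hold at q6.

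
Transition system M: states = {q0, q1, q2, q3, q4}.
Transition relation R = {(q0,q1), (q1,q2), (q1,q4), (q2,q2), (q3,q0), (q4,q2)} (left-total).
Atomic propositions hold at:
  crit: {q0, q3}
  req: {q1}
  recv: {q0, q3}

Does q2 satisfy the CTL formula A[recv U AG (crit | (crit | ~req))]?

Sat(~req) = {q0, q2, q3, q4}
Sat(crit | ~req) = {q0, q2, q3, q4}
Sat(crit | (crit | ~req)) = {q0, q2, q3, q4}
AG (crit | (crit | ~req)): greatest fixpoint, start Z0 = {q0, q2, q3, q4}, keep only states in Sat with every successor in Z. Z1 = {q2, q3, q4}; Z2 = {q2, q4}; fixed.
Sat(AG (crit | (crit | ~req))) = {q2, q4}
A[recv U AG (crit | (crit | ~req))]: least fixpoint, start Z0 = Sat(AG (crit | (crit | ~req))) = {q2, q4}, add states in Sat(recv) with every successor in Z. Already a fixed point.
Sat(A[recv U AG (crit | (crit | ~req))]) = {q2, q4}
q2 ∈ Sat(A[recv U AG (crit | (crit | ~req))]) = {q2, q4}, so the formula holds at q2.

Yes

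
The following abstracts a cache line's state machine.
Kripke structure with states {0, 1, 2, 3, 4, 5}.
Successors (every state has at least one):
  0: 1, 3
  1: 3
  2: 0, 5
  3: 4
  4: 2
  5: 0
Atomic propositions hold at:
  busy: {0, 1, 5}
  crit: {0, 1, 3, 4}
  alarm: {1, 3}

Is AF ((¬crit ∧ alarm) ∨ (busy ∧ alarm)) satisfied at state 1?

Sat(¬crit) = {2, 5}
Sat(¬crit ∧ alarm) = ∅
Sat(busy ∧ alarm) = {1}
Sat((¬crit ∧ alarm) ∨ (busy ∧ alarm)) = {1}
AF ((¬crit ∧ alarm) ∨ (busy ∧ alarm)): least fixpoint, start Z0 = {1}, add states with every successor in Z. Already a fixed point.
Sat(AF ((¬crit ∧ alarm) ∨ (busy ∧ alarm))) = {1}
1 ∈ Sat(AF ((¬crit ∧ alarm) ∨ (busy ∧ alarm))) = {1}, so the formula holds at 1.

Yes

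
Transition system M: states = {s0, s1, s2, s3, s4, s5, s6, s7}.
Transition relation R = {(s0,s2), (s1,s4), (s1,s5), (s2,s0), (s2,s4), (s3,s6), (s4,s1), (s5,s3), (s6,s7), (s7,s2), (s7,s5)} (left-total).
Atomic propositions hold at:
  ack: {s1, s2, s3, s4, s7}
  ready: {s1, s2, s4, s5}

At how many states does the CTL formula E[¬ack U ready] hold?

Sat(¬ack) = {s0, s5, s6}
E[¬ack U ready]: least fixpoint, start Z0 = Sat(ready) = {s1, s2, s4, s5}, add states in Sat(¬ack) with some successor in Z. Z1 = {s0, s1, s2, s4, s5}; fixed.
Sat(E[¬ack U ready]) = {s0, s1, s2, s4, s5}
|Sat(E[¬ack U ready])| = |{s0, s1, s2, s4, s5}| = 5.

5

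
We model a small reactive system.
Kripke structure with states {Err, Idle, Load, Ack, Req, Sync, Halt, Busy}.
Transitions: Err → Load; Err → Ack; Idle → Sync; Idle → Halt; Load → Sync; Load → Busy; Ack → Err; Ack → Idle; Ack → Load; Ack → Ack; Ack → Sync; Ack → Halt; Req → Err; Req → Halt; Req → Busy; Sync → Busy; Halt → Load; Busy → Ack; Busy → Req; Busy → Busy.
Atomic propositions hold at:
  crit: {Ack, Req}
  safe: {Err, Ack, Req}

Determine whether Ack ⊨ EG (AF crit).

Yes

AF crit: least fixpoint, start Z0 = {Ack, Req}, add states with every successor in Z. Already a fixed point.
Sat(AF crit) = {Ack, Req}
EG (AF crit): greatest fixpoint, start Z0 = {Ack, Req}, keep only states in Sat with some successor in Z. Z1 = {Ack}; fixed.
Sat(EG (AF crit)) = {Ack}
Ack ∈ Sat(EG (AF crit)) = {Ack}, so the formula holds at Ack.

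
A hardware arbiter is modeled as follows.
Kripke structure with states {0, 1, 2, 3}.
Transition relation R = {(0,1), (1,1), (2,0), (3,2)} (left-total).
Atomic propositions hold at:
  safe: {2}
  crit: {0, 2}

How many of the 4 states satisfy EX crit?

2

Sat(EX crit) = {s : some successor in {0, 2}} = {2, 3}
|Sat(EX crit)| = |{2, 3}| = 2.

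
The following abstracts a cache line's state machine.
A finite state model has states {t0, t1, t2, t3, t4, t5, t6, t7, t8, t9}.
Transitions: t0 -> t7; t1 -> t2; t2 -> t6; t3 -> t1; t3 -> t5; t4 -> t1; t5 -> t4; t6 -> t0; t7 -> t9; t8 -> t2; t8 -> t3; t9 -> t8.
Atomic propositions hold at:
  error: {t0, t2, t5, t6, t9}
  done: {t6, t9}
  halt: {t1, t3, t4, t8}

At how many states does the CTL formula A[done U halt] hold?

A[done U halt]: least fixpoint, start Z0 = Sat(halt) = {t1, t3, t4, t8}, add states in Sat(done) with every successor in Z. Z1 = {t1, t3, t4, t8, t9}; fixed.
Sat(A[done U halt]) = {t1, t3, t4, t8, t9}
|Sat(A[done U halt])| = |{t1, t3, t4, t8, t9}| = 5.

5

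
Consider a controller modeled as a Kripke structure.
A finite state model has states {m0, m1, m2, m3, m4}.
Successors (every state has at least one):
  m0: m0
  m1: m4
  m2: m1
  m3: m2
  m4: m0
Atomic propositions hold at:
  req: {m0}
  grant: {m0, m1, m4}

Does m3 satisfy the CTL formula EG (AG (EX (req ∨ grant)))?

Sat(req ∨ grant) = {m0, m1, m4}
Sat(EX (req ∨ grant)) = {s : some successor in {m0, m1, m4}} = {m0, m1, m2, m4}
AG (EX (req ∨ grant)): greatest fixpoint, start Z0 = {m0, m1, m2, m4}, keep only states in Sat with every successor in Z. Already a fixed point.
Sat(AG (EX (req ∨ grant))) = {m0, m1, m2, m4}
EG (AG (EX (req ∨ grant))): greatest fixpoint, start Z0 = {m0, m1, m2, m4}, keep only states in Sat with some successor in Z. Already a fixed point.
Sat(EG (AG (EX (req ∨ grant)))) = {m0, m1, m2, m4}
m3 ∉ Sat(EG (AG (EX (req ∨ grant)))) = {m0, m1, m2, m4}, so the formula does not hold at m3.

No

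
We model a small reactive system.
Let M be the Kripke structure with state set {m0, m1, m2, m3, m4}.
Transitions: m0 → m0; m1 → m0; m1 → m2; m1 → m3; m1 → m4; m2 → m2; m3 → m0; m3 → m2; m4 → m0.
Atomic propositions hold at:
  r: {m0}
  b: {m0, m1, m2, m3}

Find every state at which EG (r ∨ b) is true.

{m0, m1, m2, m3}

Sat(r ∨ b) = {m0, m1, m2, m3}
EG (r ∨ b): greatest fixpoint, start Z0 = {m0, m1, m2, m3}, keep only states in Sat with some successor in Z. Already a fixed point.
Sat(EG (r ∨ b)) = {m0, m1, m2, m3}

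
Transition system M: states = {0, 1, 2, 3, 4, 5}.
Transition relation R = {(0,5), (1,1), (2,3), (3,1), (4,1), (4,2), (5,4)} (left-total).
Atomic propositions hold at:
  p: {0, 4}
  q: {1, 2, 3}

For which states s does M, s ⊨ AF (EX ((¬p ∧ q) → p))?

{0, 5}

Sat(¬p) = {1, 2, 3, 5}
Sat(¬p ∧ q) = {1, 2, 3}
Sat((¬p ∧ q) → p) = {0, 4, 5}
Sat(EX ((¬p ∧ q) → p)) = {s : some successor in {0, 4, 5}} = {0, 5}
AF (EX ((¬p ∧ q) → p)): least fixpoint, start Z0 = {0, 5}, add states with every successor in Z. Already a fixed point.
Sat(AF (EX ((¬p ∧ q) → p))) = {0, 5}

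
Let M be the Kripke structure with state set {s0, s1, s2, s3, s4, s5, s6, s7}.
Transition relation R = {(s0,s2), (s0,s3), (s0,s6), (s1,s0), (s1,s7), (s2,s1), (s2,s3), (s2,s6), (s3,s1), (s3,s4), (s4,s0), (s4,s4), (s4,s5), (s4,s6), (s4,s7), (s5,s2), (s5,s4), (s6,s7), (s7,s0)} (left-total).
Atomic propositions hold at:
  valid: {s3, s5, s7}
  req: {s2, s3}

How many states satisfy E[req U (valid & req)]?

Sat(valid & req) = {s3}
E[req U (valid & req)]: least fixpoint, start Z0 = Sat((valid & req)) = {s3}, add states in Sat(req) with some successor in Z. Z1 = {s2, s3}; fixed.
Sat(E[req U (valid & req)]) = {s2, s3}
|Sat(E[req U (valid & req)])| = |{s2, s3}| = 2.

2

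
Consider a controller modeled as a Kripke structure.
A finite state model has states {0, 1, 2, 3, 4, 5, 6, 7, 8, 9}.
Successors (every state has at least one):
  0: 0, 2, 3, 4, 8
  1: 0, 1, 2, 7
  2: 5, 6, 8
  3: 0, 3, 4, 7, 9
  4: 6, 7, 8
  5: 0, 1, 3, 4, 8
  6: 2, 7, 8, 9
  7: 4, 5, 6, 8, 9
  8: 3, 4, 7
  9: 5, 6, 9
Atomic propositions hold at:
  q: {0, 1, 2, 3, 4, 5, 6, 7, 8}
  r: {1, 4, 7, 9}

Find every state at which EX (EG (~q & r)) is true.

{3, 6, 7, 9}

Sat(~q) = {9}
Sat(~q & r) = {9}
EG (~q & r): greatest fixpoint, start Z0 = {9}, keep only states in Sat with some successor in Z. Already a fixed point.
Sat(EG (~q & r)) = {9}
Sat(EX (EG (~q & r))) = {s : some successor in {9}} = {3, 6, 7, 9}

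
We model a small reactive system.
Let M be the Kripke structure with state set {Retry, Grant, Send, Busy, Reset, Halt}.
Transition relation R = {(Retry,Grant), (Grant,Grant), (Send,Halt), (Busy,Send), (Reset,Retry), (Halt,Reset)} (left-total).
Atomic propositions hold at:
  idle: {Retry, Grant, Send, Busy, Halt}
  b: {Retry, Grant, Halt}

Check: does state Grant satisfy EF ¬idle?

No

Sat(¬idle) = {Reset}
EF ¬idle: least fixpoint, start Z0 = {Reset}, add states with some successor in Z. Z1 = {Reset, Halt}; Z2 = {Send, Reset, Halt}; Z3 = {Send, Busy, Reset, Halt}; fixed.
Sat(EF ¬idle) = {Send, Busy, Reset, Halt}
Grant ∉ Sat(EF ¬idle) = {Send, Busy, Reset, Halt}, so the formula does not hold at Grant.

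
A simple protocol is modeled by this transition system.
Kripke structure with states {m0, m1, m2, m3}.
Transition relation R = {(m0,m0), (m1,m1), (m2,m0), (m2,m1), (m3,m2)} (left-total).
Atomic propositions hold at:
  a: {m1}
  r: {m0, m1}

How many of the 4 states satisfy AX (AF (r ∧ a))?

1

Sat(r ∧ a) = {m1}
AF (r ∧ a): least fixpoint, start Z0 = {m1}, add states with every successor in Z. Already a fixed point.
Sat(AF (r ∧ a)) = {m1}
Sat(AX (AF (r ∧ a))) = {s : every successor in {m1}} = {m1}
|Sat(AX (AF (r ∧ a)))| = |{m1}| = 1.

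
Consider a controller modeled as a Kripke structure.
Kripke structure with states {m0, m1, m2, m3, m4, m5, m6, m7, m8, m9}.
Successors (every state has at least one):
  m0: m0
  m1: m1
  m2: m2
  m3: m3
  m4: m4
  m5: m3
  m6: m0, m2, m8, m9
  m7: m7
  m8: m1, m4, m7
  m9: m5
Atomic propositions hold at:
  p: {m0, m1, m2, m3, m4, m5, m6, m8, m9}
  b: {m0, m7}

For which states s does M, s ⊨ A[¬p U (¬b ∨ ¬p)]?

{m1, m2, m3, m4, m5, m6, m7, m8, m9}

Sat(¬p) = {m7}
Sat(¬b) = {m1, m2, m3, m4, m5, m6, m8, m9}
Sat(¬b ∨ ¬p) = {m1, m2, m3, m4, m5, m6, m7, m8, m9}
A[¬p U (¬b ∨ ¬p)]: least fixpoint, start Z0 = Sat((¬b ∨ ¬p)) = {m1, m2, m3, m4, m5, m6, m7, m8, m9}, add states in Sat(¬p) with every successor in Z. Already a fixed point.
Sat(A[¬p U (¬b ∨ ¬p)]) = {m1, m2, m3, m4, m5, m6, m7, m8, m9}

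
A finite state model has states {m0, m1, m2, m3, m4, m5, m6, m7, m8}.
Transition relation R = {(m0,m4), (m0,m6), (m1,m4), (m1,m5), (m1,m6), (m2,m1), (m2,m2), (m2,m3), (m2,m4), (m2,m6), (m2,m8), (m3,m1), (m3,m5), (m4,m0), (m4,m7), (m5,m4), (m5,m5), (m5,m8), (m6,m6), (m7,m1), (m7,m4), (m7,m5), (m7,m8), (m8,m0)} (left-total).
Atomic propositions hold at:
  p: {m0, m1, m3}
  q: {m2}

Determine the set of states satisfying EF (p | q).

{m0, m1, m2, m3, m4, m5, m7, m8}

Sat(p | q) = {m0, m1, m2, m3}
EF (p | q): least fixpoint, start Z0 = {m0, m1, m2, m3}, add states with some successor in Z. Z1 = {m0, m1, m2, m3, m4, m7, m8}; Z2 = {m0, m1, m2, m3, m4, m5, m7, m8}; fixed.
Sat(EF (p | q)) = {m0, m1, m2, m3, m4, m5, m7, m8}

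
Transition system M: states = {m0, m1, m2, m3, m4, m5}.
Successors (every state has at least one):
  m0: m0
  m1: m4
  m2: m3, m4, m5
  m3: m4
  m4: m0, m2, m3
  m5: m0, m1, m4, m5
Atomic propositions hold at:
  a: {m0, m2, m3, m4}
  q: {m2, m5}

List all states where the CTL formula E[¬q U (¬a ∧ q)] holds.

Sat(¬q) = {m0, m1, m3, m4}
Sat(¬a) = {m1, m5}
Sat(¬a ∧ q) = {m5}
E[¬q U (¬a ∧ q)]: least fixpoint, start Z0 = Sat((¬a ∧ q)) = {m5}, add states in Sat(¬q) with some successor in Z. Already a fixed point.
Sat(E[¬q U (¬a ∧ q)]) = {m5}

{m5}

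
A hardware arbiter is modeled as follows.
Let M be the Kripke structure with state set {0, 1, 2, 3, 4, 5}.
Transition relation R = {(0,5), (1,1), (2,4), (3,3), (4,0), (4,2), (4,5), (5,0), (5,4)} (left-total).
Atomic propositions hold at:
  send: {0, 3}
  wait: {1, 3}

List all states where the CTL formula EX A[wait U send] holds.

A[wait U send]: least fixpoint, start Z0 = Sat(send) = {0, 3}, add states in Sat(wait) with every successor in Z. Already a fixed point.
Sat(A[wait U send]) = {0, 3}
Sat(EX A[wait U send]) = {s : some successor in {0, 3}} = {3, 4, 5}

{3, 4, 5}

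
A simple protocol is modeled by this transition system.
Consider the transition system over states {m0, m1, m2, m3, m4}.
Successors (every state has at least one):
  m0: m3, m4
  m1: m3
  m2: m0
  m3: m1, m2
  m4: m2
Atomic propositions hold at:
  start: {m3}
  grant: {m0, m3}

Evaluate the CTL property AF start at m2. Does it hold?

AF start: least fixpoint, start Z0 = {m3}, add states with every successor in Z. Z1 = {m1, m3}; fixed.
Sat(AF start) = {m1, m3}
m2 ∉ Sat(AF start) = {m1, m3}, so the formula does not hold at m2.

No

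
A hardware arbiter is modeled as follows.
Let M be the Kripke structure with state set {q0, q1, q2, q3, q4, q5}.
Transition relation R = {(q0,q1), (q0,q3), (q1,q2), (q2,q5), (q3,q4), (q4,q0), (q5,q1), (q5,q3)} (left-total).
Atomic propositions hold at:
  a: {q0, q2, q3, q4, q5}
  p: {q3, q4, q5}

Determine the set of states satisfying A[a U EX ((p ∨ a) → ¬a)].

Sat(p ∨ a) = {q0, q2, q3, q4, q5}
Sat(¬a) = {q1}
Sat((p ∨ a) → ¬a) = {q1}
Sat(EX ((p ∨ a) → ¬a)) = {s : some successor in {q1}} = {q0, q5}
A[a U EX ((p ∨ a) → ¬a)]: least fixpoint, start Z0 = Sat(EX ((p ∨ a) → ¬a)) = {q0, q5}, add states in Sat(a) with every successor in Z. Z1 = {q0, q2, q4, q5}; Z2 = {q0, q2, q3, q4, q5}; fixed.
Sat(A[a U EX ((p ∨ a) → ¬a)]) = {q0, q2, q3, q4, q5}

{q0, q2, q3, q4, q5}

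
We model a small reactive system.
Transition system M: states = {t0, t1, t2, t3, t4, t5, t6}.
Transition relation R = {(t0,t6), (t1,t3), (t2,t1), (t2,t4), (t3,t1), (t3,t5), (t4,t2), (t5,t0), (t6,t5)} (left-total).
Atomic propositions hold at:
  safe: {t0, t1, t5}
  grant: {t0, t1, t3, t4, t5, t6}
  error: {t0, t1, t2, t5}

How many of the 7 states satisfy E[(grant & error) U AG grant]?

5

Sat(grant & error) = {t0, t1, t5}
AG grant: greatest fixpoint, start Z0 = {t0, t1, t3, t4, t5, t6}, keep only states in Sat with every successor in Z. Z1 = {t0, t1, t3, t5, t6}; fixed.
Sat(AG grant) = {t0, t1, t3, t5, t6}
E[(grant & error) U AG grant]: least fixpoint, start Z0 = Sat(AG grant) = {t0, t1, t3, t5, t6}, add states in Sat(grant & error) with some successor in Z. Already a fixed point.
Sat(E[(grant & error) U AG grant]) = {t0, t1, t3, t5, t6}
|Sat(E[(grant & error) U AG grant])| = |{t0, t1, t3, t5, t6}| = 5.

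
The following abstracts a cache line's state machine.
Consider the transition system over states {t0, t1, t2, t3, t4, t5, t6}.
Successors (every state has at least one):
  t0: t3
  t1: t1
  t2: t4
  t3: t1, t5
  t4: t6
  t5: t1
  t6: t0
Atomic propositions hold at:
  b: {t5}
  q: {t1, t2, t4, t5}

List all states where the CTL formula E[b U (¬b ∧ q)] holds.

{t1, t2, t4, t5}

Sat(¬b) = {t0, t1, t2, t3, t4, t6}
Sat(¬b ∧ q) = {t1, t2, t4}
E[b U (¬b ∧ q)]: least fixpoint, start Z0 = Sat((¬b ∧ q)) = {t1, t2, t4}, add states in Sat(b) with some successor in Z. Z1 = {t1, t2, t4, t5}; fixed.
Sat(E[b U (¬b ∧ q)]) = {t1, t2, t4, t5}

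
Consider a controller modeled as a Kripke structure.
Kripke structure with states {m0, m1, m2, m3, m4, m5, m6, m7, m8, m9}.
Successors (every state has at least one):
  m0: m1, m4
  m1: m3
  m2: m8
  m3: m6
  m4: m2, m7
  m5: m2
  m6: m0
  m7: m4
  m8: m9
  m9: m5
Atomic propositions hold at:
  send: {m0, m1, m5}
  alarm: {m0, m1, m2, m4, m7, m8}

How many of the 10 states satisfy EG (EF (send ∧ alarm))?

4

Sat(send ∧ alarm) = {m0, m1}
EF (send ∧ alarm): least fixpoint, start Z0 = {m0, m1}, add states with some successor in Z. Z1 = {m0, m1, m6}; Z2 = {m0, m1, m3, m6}; fixed.
Sat(EF (send ∧ alarm)) = {m0, m1, m3, m6}
EG (EF (send ∧ alarm)): greatest fixpoint, start Z0 = {m0, m1, m3, m6}, keep only states in Sat with some successor in Z. Already a fixed point.
Sat(EG (EF (send ∧ alarm))) = {m0, m1, m3, m6}
|Sat(EG (EF (send ∧ alarm)))| = |{m0, m1, m3, m6}| = 4.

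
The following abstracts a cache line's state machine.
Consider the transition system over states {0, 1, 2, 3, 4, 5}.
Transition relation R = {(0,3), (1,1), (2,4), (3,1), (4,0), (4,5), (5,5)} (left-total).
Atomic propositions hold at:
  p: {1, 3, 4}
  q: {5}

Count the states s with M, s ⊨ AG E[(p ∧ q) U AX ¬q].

3

Sat(p ∧ q) = ∅
Sat(¬q) = {0, 1, 2, 3, 4}
Sat(AX ¬q) = {s : every successor in {0, 1, 2, 3, 4}} = {0, 1, 2, 3}
E[(p ∧ q) U AX ¬q]: least fixpoint, start Z0 = Sat(AX ¬q) = {0, 1, 2, 3}, add states in Sat(p ∧ q) with some successor in Z. Already a fixed point.
Sat(E[(p ∧ q) U AX ¬q]) = {0, 1, 2, 3}
AG E[(p ∧ q) U AX ¬q]: greatest fixpoint, start Z0 = {0, 1, 2, 3}, keep only states in Sat with every successor in Z. Z1 = {0, 1, 3}; fixed.
Sat(AG E[(p ∧ q) U AX ¬q]) = {0, 1, 3}
|Sat(AG E[(p ∧ q) U AX ¬q])| = |{0, 1, 3}| = 3.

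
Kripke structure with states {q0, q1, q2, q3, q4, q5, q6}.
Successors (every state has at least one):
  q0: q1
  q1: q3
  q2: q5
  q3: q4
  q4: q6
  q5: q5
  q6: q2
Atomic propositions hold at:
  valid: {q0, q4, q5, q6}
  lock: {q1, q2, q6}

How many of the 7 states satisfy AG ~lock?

1

Sat(~lock) = {q0, q3, q4, q5}
AG ~lock: greatest fixpoint, start Z0 = {q0, q3, q4, q5}, keep only states in Sat with every successor in Z. Z1 = {q3, q5}; Z2 = {q5}; fixed.
Sat(AG ~lock) = {q5}
|Sat(AG ~lock)| = |{q5}| = 1.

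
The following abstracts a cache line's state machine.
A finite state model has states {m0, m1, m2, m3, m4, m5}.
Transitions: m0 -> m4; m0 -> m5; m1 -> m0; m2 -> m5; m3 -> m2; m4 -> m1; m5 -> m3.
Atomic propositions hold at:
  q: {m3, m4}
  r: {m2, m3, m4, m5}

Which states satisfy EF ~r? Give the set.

{m0, m1, m4}

Sat(~r) = {m0, m1}
EF ~r: least fixpoint, start Z0 = {m0, m1}, add states with some successor in Z. Z1 = {m0, m1, m4}; fixed.
Sat(EF ~r) = {m0, m1, m4}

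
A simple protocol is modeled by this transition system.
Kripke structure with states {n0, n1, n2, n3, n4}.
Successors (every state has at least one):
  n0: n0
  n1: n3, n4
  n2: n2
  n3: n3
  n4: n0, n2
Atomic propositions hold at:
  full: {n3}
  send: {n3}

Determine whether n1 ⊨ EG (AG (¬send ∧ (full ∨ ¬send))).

Sat(¬send) = {n0, n1, n2, n4}
Sat(full ∨ ¬send) = {n0, n1, n2, n3, n4}
Sat(¬send ∧ (full ∨ ¬send)) = {n0, n1, n2, n4}
AG (¬send ∧ (full ∨ ¬send)): greatest fixpoint, start Z0 = {n0, n1, n2, n4}, keep only states in Sat with every successor in Z. Z1 = {n0, n2, n4}; fixed.
Sat(AG (¬send ∧ (full ∨ ¬send))) = {n0, n2, n4}
EG (AG (¬send ∧ (full ∨ ¬send))): greatest fixpoint, start Z0 = {n0, n2, n4}, keep only states in Sat with some successor in Z. Already a fixed point.
Sat(EG (AG (¬send ∧ (full ∨ ¬send)))) = {n0, n2, n4}
n1 ∉ Sat(EG (AG (¬send ∧ (full ∨ ¬send)))) = {n0, n2, n4}, so the formula does not hold at n1.

No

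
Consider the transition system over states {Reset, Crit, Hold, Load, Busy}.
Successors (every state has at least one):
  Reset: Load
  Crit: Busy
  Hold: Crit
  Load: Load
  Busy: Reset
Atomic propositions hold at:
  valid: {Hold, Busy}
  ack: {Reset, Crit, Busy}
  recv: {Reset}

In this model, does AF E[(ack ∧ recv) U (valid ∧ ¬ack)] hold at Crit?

Sat(ack ∧ recv) = {Reset}
Sat(¬ack) = {Hold, Load}
Sat(valid ∧ ¬ack) = {Hold}
E[(ack ∧ recv) U (valid ∧ ¬ack)]: least fixpoint, start Z0 = Sat((valid ∧ ¬ack)) = {Hold}, add states in Sat(ack ∧ recv) with some successor in Z. Already a fixed point.
Sat(E[(ack ∧ recv) U (valid ∧ ¬ack)]) = {Hold}
AF E[(ack ∧ recv) U (valid ∧ ¬ack)]: least fixpoint, start Z0 = {Hold}, add states with every successor in Z. Already a fixed point.
Sat(AF E[(ack ∧ recv) U (valid ∧ ¬ack)]) = {Hold}
Crit ∉ Sat(AF E[(ack ∧ recv) U (valid ∧ ¬ack)]) = {Hold}, so the formula does not hold at Crit.

No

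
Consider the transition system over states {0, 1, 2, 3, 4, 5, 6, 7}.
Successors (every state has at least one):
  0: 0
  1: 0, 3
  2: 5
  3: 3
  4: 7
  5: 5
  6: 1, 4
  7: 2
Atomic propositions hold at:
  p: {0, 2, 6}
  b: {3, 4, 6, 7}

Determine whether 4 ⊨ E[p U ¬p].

Sat(¬p) = {1, 3, 4, 5, 7}
E[p U ¬p]: least fixpoint, start Z0 = Sat(¬p) = {1, 3, 4, 5, 7}, add states in Sat(p) with some successor in Z. Z1 = {1, 2, 3, 4, 5, 6, 7}; fixed.
Sat(E[p U ¬p]) = {1, 2, 3, 4, 5, 6, 7}
4 ∈ Sat(E[p U ¬p]) = {1, 2, 3, 4, 5, 6, 7}, so the formula holds at 4.

Yes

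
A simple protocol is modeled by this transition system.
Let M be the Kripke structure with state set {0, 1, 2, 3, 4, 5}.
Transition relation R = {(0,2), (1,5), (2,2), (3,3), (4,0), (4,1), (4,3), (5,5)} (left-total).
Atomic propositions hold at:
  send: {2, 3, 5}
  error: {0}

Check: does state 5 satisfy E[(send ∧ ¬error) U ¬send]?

No

Sat(¬error) = {1, 2, 3, 4, 5}
Sat(send ∧ ¬error) = {2, 3, 5}
Sat(¬send) = {0, 1, 4}
E[(send ∧ ¬error) U ¬send]: least fixpoint, start Z0 = Sat(¬send) = {0, 1, 4}, add states in Sat(send ∧ ¬error) with some successor in Z. Already a fixed point.
Sat(E[(send ∧ ¬error) U ¬send]) = {0, 1, 4}
5 ∉ Sat(E[(send ∧ ¬error) U ¬send]) = {0, 1, 4}, so the formula does not hold at 5.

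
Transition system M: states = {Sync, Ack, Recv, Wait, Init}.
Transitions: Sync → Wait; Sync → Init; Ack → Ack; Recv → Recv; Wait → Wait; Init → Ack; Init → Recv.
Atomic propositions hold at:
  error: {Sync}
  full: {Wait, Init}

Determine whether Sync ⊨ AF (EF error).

Yes

EF error: least fixpoint, start Z0 = {Sync}, add states with some successor in Z. Already a fixed point.
Sat(EF error) = {Sync}
AF (EF error): least fixpoint, start Z0 = {Sync}, add states with every successor in Z. Already a fixed point.
Sat(AF (EF error)) = {Sync}
Sync ∈ Sat(AF (EF error)) = {Sync}, so the formula holds at Sync.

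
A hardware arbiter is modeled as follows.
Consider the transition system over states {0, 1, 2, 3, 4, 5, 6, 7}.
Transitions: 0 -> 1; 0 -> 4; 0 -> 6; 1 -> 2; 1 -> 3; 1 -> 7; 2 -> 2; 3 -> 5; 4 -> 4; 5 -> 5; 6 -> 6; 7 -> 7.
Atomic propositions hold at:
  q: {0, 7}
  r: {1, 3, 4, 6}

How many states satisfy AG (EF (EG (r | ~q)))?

Sat(~q) = {1, 2, 3, 4, 5, 6}
Sat(r | ~q) = {1, 2, 3, 4, 5, 6}
EG (r | ~q): greatest fixpoint, start Z0 = {1, 2, 3, 4, 5, 6}, keep only states in Sat with some successor in Z. Already a fixed point.
Sat(EG (r | ~q)) = {1, 2, 3, 4, 5, 6}
EF (EG (r | ~q)): least fixpoint, start Z0 = {1, 2, 3, 4, 5, 6}, add states with some successor in Z. Z1 = {0, 1, 2, 3, 4, 5, 6}; fixed.
Sat(EF (EG (r | ~q))) = {0, 1, 2, 3, 4, 5, 6}
AG (EF (EG (r | ~q))): greatest fixpoint, start Z0 = {0, 1, 2, 3, 4, 5, 6}, keep only states in Sat with every successor in Z. Z1 = {0, 2, 3, 4, 5, 6}; Z2 = {2, 3, 4, 5, 6}; fixed.
Sat(AG (EF (EG (r | ~q)))) = {2, 3, 4, 5, 6}
|Sat(AG (EF (EG (r | ~q))))| = |{2, 3, 4, 5, 6}| = 5.

5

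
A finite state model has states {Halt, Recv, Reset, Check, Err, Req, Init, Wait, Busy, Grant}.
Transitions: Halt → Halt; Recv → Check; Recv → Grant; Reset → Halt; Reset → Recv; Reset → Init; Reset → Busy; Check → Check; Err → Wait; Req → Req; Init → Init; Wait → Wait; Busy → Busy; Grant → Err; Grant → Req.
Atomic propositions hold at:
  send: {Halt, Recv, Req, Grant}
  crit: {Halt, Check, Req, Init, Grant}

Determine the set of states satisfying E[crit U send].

E[crit U send]: least fixpoint, start Z0 = Sat(send) = {Halt, Recv, Req, Grant}, add states in Sat(crit) with some successor in Z. Already a fixed point.
Sat(E[crit U send]) = {Halt, Recv, Req, Grant}

{Halt, Recv, Req, Grant}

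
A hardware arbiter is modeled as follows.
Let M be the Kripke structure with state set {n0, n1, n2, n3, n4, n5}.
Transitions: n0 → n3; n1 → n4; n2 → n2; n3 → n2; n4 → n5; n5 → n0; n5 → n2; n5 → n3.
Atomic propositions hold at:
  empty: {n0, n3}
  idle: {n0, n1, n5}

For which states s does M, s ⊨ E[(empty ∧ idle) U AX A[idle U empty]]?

{n0}

Sat(empty ∧ idle) = {n0}
A[idle U empty]: least fixpoint, start Z0 = Sat(empty) = {n0, n3}, add states in Sat(idle) with every successor in Z. Already a fixed point.
Sat(A[idle U empty]) = {n0, n3}
Sat(AX A[idle U empty]) = {s : every successor in {n0, n3}} = {n0}
E[(empty ∧ idle) U AX A[idle U empty]]: least fixpoint, start Z0 = Sat(AX A[idle U empty]) = {n0}, add states in Sat(empty ∧ idle) with some successor in Z. Already a fixed point.
Sat(E[(empty ∧ idle) U AX A[idle U empty]]) = {n0}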